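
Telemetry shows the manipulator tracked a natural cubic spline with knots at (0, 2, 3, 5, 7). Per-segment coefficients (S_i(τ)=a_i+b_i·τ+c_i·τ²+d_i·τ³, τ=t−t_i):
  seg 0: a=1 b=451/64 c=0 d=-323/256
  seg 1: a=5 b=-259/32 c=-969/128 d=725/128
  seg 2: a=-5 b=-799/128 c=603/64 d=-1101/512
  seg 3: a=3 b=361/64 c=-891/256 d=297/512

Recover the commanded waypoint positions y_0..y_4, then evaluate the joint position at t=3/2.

y_0=1 y_1=5 y_2=-5 y_3=3 y_4=5
S(3/2) = 14975/2048

y_0 = S_0(0) = a_0 = 1
y_1 = S_1(0) = a_1 = 5
y_2 = S_2(0) = a_2 = -5
y_3 = S_3(0) = a_3 = 3
y_4 = S_3(2) = 5
t_q=3/2 is in segment 0 (τ=3/2); S_0(τ)=14975/2048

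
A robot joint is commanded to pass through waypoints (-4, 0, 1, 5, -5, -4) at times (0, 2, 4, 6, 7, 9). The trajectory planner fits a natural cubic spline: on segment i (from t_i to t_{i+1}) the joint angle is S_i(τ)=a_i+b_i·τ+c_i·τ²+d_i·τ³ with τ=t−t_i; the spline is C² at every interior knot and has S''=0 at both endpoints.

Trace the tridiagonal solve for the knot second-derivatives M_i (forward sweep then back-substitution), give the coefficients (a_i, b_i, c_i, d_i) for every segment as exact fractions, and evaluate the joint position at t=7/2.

Δ: Δ0=2, Δ1=1/2, Δ2=2, Δ3=-10, Δ4=1/2
row 1: diag=8, rhs=-9; c'=1/4, d'=-9/8
row 2: denom=8−2·1/4=15/2; d'=(9−2·-9/8)/(15/2)=3/2
row 3: denom=6−2·4/15=82/15; d'=(-72−2·3/2)/(82/15)=-1125/82
row 4: denom=6−1·15/82=477/82; d'=(63−1·-1125/82)/(477/82)=699/53
back: M4=699/53
back: M3=-1125/82−15/82·699/53=-855/53
back: M2=3/2−4/15·-855/53=615/106
back: M1=-9/8−1/4·615/106=-273/106
M: M0=0, M1=-273/106, M2=615/106, M3=-855/53, M4=699/53, M5=0
seg 0: a=-4, c=M0/2=0, d=(M1−M0)/(6·2)=-91/424, b=Δ0−h0·(2M0+M1)/6=303/106
seg 1: a=0, c=M1/2=-273/212, d=(M2−M1)/(6·2)=37/53, b=Δ1−h1·(2M1+M2)/6=15/53
seg 2: a=1, c=M2/2=615/212, d=(M3−M2)/(6·2)=-775/424, b=Δ2−h2·(2M2+M3)/6=186/53
seg 3: a=5, c=M3/2=-855/106, d=(M4−M3)/(6·1)=259/53, b=Δ3−h3·(2M3+M4)/6=-723/106
seg 4: a=-5, c=M4/2=699/106, d=(M5−M4)/(6·2)=-233/212, b=Δ4−h4·(2M4+M5)/6=-879/106
t_q=7/2 → seg 1, τ=3/2; S=0+15/53·τ+-273/212·τ²+37/53·τ³=-99/848

  seg 0: a=-4 b=303/106 c=0 d=-91/424
  seg 1: a=0 b=15/53 c=-273/212 d=37/53
  seg 2: a=1 b=186/53 c=615/212 d=-775/424
  seg 3: a=5 b=-723/106 c=-855/106 d=259/53
  seg 4: a=-5 b=-879/106 c=699/106 d=-233/212
S(7/2) = -99/848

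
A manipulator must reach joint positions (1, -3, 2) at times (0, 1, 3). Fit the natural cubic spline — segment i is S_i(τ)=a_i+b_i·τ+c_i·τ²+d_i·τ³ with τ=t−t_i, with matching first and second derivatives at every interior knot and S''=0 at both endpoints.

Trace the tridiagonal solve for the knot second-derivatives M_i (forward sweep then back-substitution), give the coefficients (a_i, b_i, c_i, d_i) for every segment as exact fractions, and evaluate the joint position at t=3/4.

Δ: Δ0=-4, Δ1=5/2
row 1: diag=6, rhs=39; c'=1/3, d'=13/2
back: M1=13/2
M: M0=0, M1=13/2, M2=0
seg 0: a=1, c=M0/2=0, d=(M1−M0)/(6·1)=13/12, b=Δ0−h0·(2M0+M1)/6=-61/12
seg 1: a=-3, c=M1/2=13/4, d=(M2−M1)/(6·2)=-13/24, b=Δ1−h1·(2M1+M2)/6=-11/6
t_q=3/4 → seg 0, τ=3/4; S=1+-61/12·τ+0·τ²+13/12·τ³=-603/256

  seg 0: a=1 b=-61/12 c=0 d=13/12
  seg 1: a=-3 b=-11/6 c=13/4 d=-13/24
S(3/4) = -603/256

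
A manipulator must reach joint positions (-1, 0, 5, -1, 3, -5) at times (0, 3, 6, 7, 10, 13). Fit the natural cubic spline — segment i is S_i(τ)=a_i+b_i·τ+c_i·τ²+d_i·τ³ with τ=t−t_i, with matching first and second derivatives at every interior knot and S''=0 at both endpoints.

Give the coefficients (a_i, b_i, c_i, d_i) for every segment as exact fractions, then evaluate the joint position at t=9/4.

  seg 0: a=-1 b=-796/825 c=0 d=119/825
  seg 1: a=0 b=2417/825 c=357/275 d=-851/1485
  seg 2: a=5 b=-3922/825 c=-3184/825 d=196/75
  seg 3: a=-1 b=-1274/275 c=3284/825 d=-986/1485
  seg 4: a=3 b=364/275 c=-1646/825 d=1646/7425
S(9/4) = -26891/17600

Δ: Δ0=1/3, Δ1=5/3, Δ2=-6, Δ3=4/3, Δ4=-8/3
row 1: diag=12, rhs=8; c'=1/4, d'=2/3
row 2: denom=8−3·1/4=29/4; d'=(-46−3·2/3)/(29/4)=-192/29
row 3: denom=8−1·4/29=228/29; d'=(44−1·-192/29)/(228/29)=367/57
row 4: denom=12−3·29/76=825/76; d'=(-24−3·367/57)/(825/76)=-3292/825
back: M4=-3292/825
back: M3=367/57−29/76·-3292/825=6568/825
back: M2=-192/29−4/29·6568/825=-6368/825
back: M1=2/3−1/4·-6368/825=714/275
M: M0=0, M1=714/275, M2=-6368/825, M3=6568/825, M4=-3292/825, M5=0
seg 0: a=-1, c=M0/2=0, d=(M1−M0)/(6·3)=119/825, b=Δ0−h0·(2M0+M1)/6=-796/825
seg 1: a=0, c=M1/2=357/275, d=(M2−M1)/(6·3)=-851/1485, b=Δ1−h1·(2M1+M2)/6=2417/825
seg 2: a=5, c=M2/2=-3184/825, d=(M3−M2)/(6·1)=196/75, b=Δ2−h2·(2M2+M3)/6=-3922/825
seg 3: a=-1, c=M3/2=3284/825, d=(M4−M3)/(6·3)=-986/1485, b=Δ3−h3·(2M3+M4)/6=-1274/275
seg 4: a=3, c=M4/2=-1646/825, d=(M5−M4)/(6·3)=1646/7425, b=Δ4−h4·(2M4+M5)/6=364/275
t_q=9/4 → seg 0, τ=9/4; S=-1+-796/825·τ+0·τ²+119/825·τ³=-26891/17600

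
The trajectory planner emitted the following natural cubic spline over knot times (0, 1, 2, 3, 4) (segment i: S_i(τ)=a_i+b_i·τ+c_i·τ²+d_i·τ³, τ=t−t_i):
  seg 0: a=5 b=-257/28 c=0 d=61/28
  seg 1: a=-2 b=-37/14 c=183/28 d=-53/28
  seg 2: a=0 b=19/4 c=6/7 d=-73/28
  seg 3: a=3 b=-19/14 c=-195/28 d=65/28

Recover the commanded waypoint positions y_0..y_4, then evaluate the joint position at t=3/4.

y_0=5 y_1=-2 y_2=0 y_3=3 y_4=-3
S(3/4) = -247/256

y_0 = S_0(0) = a_0 = 5
y_1 = S_1(0) = a_1 = -2
y_2 = S_2(0) = a_2 = 0
y_3 = S_3(0) = a_3 = 3
y_4 = S_3(1) = -3
t_q=3/4 is in segment 0 (τ=3/4); S_0(τ)=-247/256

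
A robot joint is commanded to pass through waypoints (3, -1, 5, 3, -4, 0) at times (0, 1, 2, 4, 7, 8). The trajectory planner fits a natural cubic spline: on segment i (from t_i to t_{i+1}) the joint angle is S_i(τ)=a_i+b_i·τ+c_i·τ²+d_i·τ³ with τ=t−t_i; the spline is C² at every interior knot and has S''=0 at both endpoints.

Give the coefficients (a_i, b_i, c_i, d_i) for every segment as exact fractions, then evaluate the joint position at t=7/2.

Δ: Δ0=-4, Δ1=6, Δ2=-1, Δ3=-7/3, Δ4=4
row 1: diag=4, rhs=60; c'=1/4, d'=15
row 2: denom=6−1·1/4=23/4; d'=(-42−1·15)/(23/4)=-228/23
row 3: denom=10−2·8/23=214/23; d'=(-8−2·-228/23)/(214/23)=136/107
row 4: denom=8−3·69/214=1505/214; d'=(38−3·136/107)/(1505/214)=7316/1505
back: M4=7316/1505
back: M3=136/107−69/214·7316/1505=-446/1505
back: M2=-228/23−8/23·-446/1505=-14764/1505
back: M1=15−1/4·-14764/1505=26266/1505
M: M0=0, M1=26266/1505, M2=-14764/1505, M3=-446/1505, M4=7316/1505, M5=0
seg 0: a=3, c=M0/2=0, d=(M1−M0)/(6·1)=13133/4515, b=Δ0−h0·(2M0+M1)/6=-31193/4515
seg 1: a=-1, c=M1/2=13133/1505, d=(M2−M1)/(6·1)=-4103/903, b=Δ1−h1·(2M1+M2)/6=8206/4515
seg 2: a=5, c=M2/2=-7382/1505, d=(M3−M2)/(6·2)=7159/9030, b=Δ2−h2·(2M2+M3)/6=3637/645
seg 3: a=3, c=M3/2=-223/1505, d=(M4−M3)/(6·3)=3881/13545, b=Δ3−h3·(2M3+M4)/6=-20171/4515
seg 4: a=-4, c=M4/2=3658/1505, d=(M5−M4)/(6·1)=-3658/4515, b=Δ4−h4·(2M4+M5)/6=10744/4515
t_q=7/2 → seg 2, τ=3/2; S=5+3637/645·τ+-7382/1505·τ²+7159/9030·τ³=122751/24080

  seg 0: a=3 b=-31193/4515 c=0 d=13133/4515
  seg 1: a=-1 b=8206/4515 c=13133/1505 d=-4103/903
  seg 2: a=5 b=3637/645 c=-7382/1505 d=7159/9030
  seg 3: a=3 b=-20171/4515 c=-223/1505 d=3881/13545
  seg 4: a=-4 b=10744/4515 c=3658/1505 d=-3658/4515
S(7/2) = 122751/24080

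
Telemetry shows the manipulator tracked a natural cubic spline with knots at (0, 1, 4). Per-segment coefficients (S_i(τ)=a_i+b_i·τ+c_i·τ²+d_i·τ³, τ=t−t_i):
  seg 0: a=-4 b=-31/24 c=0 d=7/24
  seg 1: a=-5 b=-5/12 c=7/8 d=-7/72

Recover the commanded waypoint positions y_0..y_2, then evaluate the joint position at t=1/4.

y_0=-4 y_1=-5 y_2=-1
S(1/4) = -2211/512

y_0 = S_0(0) = a_0 = -4
y_1 = S_1(0) = a_1 = -5
y_2 = S_1(3) = -1
t_q=1/4 is in segment 0 (τ=1/4); S_0(τ)=-2211/512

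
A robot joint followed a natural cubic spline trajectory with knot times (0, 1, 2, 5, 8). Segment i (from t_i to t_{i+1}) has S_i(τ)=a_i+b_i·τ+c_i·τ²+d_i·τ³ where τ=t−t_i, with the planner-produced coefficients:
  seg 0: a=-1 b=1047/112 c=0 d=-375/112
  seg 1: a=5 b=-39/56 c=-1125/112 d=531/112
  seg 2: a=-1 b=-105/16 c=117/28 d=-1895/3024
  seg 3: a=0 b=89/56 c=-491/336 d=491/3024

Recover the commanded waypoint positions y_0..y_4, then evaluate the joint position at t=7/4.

y_0=-1 y_1=5 y_2=-1 y_3=0 y_4=-4
S(7/4) = 5933/7168

y_0 = S_0(0) = a_0 = -1
y_1 = S_1(0) = a_1 = 5
y_2 = S_2(0) = a_2 = -1
y_3 = S_3(0) = a_3 = 0
y_4 = S_3(3) = -4
t_q=7/4 is in segment 1 (τ=3/4); S_1(τ)=5933/7168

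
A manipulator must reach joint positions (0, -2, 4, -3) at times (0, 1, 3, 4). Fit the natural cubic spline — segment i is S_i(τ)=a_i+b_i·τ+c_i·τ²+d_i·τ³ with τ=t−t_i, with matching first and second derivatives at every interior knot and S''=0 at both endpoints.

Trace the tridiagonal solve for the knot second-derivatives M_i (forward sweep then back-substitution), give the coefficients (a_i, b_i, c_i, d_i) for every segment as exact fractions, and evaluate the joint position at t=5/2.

  seg 0: a=0 b=-57/16 c=0 d=25/16
  seg 1: a=-2 b=9/8 c=75/16 d=-15/8
  seg 2: a=4 b=-21/8 c=-105/16 d=35/16
S(5/2) = 125/32

Δ: Δ0=-2, Δ1=3, Δ2=-7
row 1: diag=6, rhs=30; c'=1/3, d'=5
row 2: denom=6−2·1/3=16/3; d'=(-60−2·5)/(16/3)=-105/8
back: M2=-105/8
back: M1=5−1/3·-105/8=75/8
M: M0=0, M1=75/8, M2=-105/8, M3=0
seg 0: a=0, c=M0/2=0, d=(M1−M0)/(6·1)=25/16, b=Δ0−h0·(2M0+M1)/6=-57/16
seg 1: a=-2, c=M1/2=75/16, d=(M2−M1)/(6·2)=-15/8, b=Δ1−h1·(2M1+M2)/6=9/8
seg 2: a=4, c=M2/2=-105/16, d=(M3−M2)/(6·1)=35/16, b=Δ2−h2·(2M2+M3)/6=-21/8
t_q=5/2 → seg 1, τ=3/2; S=-2+9/8·τ+75/16·τ²+-15/8·τ³=125/32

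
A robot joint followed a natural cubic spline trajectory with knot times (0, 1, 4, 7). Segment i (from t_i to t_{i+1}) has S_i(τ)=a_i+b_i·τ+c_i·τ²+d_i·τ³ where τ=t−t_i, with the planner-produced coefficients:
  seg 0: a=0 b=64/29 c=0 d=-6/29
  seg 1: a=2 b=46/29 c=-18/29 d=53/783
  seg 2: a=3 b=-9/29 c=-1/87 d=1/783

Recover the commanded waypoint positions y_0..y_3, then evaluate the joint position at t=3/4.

y_0=0 y_1=2 y_2=3 y_3=2
S(3/4) = 1455/928

y_0 = S_0(0) = a_0 = 0
y_1 = S_1(0) = a_1 = 2
y_2 = S_2(0) = a_2 = 3
y_3 = S_2(3) = 2
t_q=3/4 is in segment 0 (τ=3/4); S_0(τ)=1455/928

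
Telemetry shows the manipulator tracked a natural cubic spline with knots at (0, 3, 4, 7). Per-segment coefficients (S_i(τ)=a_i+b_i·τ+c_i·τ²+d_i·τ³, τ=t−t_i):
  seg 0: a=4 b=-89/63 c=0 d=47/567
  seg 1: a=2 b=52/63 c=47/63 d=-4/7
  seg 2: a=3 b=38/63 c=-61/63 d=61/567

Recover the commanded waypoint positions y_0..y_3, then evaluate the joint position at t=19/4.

y_0 = S_0(0) = a_0 = 4
y_1 = S_1(0) = a_1 = 2
y_2 = S_2(0) = a_2 = 3
y_3 = S_2(3) = -1
t_q=19/4 is in segment 2 (τ=3/4); S_2(τ)=189/64

y_0=4 y_1=2 y_2=3 y_3=-1
S(19/4) = 189/64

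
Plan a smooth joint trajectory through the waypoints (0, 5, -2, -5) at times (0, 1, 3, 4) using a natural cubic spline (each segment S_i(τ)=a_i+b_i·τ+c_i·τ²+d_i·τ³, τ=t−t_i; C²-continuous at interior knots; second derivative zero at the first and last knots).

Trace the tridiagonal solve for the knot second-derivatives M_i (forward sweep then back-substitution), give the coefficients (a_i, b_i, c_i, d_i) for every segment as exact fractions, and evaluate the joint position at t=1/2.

Δ: Δ0=5, Δ1=-7/2, Δ2=-3
row 1: diag=6, rhs=-51; c'=1/3, d'=-17/2
row 2: denom=6−2·1/3=16/3; d'=(3−2·-17/2)/(16/3)=15/4
back: M2=15/4
back: M1=-17/2−1/3·15/4=-39/4
M: M0=0, M1=-39/4, M2=15/4, M3=0
seg 0: a=0, c=M0/2=0, d=(M1−M0)/(6·1)=-13/8, b=Δ0−h0·(2M0+M1)/6=53/8
seg 1: a=5, c=M1/2=-39/8, d=(M2−M1)/(6·2)=9/8, b=Δ1−h1·(2M1+M2)/6=7/4
seg 2: a=-2, c=M2/2=15/8, d=(M3−M2)/(6·1)=-5/8, b=Δ2−h2·(2M2+M3)/6=-17/4
t_q=1/2 → seg 0, τ=1/2; S=0+53/8·τ+0·τ²+-13/8·τ³=199/64

  seg 0: a=0 b=53/8 c=0 d=-13/8
  seg 1: a=5 b=7/4 c=-39/8 d=9/8
  seg 2: a=-2 b=-17/4 c=15/8 d=-5/8
S(1/2) = 199/64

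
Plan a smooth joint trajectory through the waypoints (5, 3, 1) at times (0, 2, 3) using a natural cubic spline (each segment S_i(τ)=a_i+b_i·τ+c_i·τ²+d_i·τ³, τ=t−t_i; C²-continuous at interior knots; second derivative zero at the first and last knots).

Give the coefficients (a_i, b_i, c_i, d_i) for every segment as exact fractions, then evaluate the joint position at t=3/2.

  seg 0: a=5 b=-2/3 c=0 d=-1/12
  seg 1: a=3 b=-5/3 c=-1/2 d=1/6
S(3/2) = 119/32

Δ: Δ0=-1, Δ1=-2
row 1: diag=6, rhs=-6; c'=1/6, d'=-1
back: M1=-1
M: M0=0, M1=-1, M2=0
seg 0: a=5, c=M0/2=0, d=(M1−M0)/(6·2)=-1/12, b=Δ0−h0·(2M0+M1)/6=-2/3
seg 1: a=3, c=M1/2=-1/2, d=(M2−M1)/(6·1)=1/6, b=Δ1−h1·(2M1+M2)/6=-5/3
t_q=3/2 → seg 0, τ=3/2; S=5+-2/3·τ+0·τ²+-1/12·τ³=119/32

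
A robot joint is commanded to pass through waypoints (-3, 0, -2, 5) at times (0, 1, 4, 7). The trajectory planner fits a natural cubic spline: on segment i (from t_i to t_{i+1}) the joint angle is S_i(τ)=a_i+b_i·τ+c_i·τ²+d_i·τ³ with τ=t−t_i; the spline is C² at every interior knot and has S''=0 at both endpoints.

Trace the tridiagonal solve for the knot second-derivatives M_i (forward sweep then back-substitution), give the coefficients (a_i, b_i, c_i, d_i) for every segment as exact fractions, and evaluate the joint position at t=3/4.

Δ: Δ0=3, Δ1=-2/3, Δ2=7/3
row 1: diag=8, rhs=-22; c'=3/8, d'=-11/4
row 2: denom=12−3·3/8=87/8; d'=(18−3·-11/4)/(87/8)=70/29
back: M2=70/29
back: M1=-11/4−3/8·70/29=-106/29
M: M0=0, M1=-106/29, M2=70/29, M3=0
seg 0: a=-3, c=M0/2=0, d=(M1−M0)/(6·1)=-53/87, b=Δ0−h0·(2M0+M1)/6=314/87
seg 1: a=0, c=M1/2=-53/29, d=(M2−M1)/(6·3)=88/261, b=Δ1−h1·(2M1+M2)/6=155/87
seg 2: a=-2, c=M2/2=35/29, d=(M3−M2)/(6·3)=-35/261, b=Δ2−h2·(2M2+M3)/6=-7/87
t_q=3/4 → seg 0, τ=3/4; S=-3+314/87·τ+0·τ²+-53/87·τ³=-1021/1856

  seg 0: a=-3 b=314/87 c=0 d=-53/87
  seg 1: a=0 b=155/87 c=-53/29 d=88/261
  seg 2: a=-2 b=-7/87 c=35/29 d=-35/261
S(3/4) = -1021/1856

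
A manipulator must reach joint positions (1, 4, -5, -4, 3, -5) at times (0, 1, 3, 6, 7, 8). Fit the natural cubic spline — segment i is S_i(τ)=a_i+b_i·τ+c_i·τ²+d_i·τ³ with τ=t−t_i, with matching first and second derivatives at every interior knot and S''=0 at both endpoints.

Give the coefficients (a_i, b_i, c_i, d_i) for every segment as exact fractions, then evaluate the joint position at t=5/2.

Δ: Δ0=3, Δ1=-9/2, Δ2=1/3, Δ3=7, Δ4=-8
row 1: diag=6, rhs=-45; c'=1/3, d'=-15/2
row 2: denom=10−2·1/3=28/3; d'=(29−2·-15/2)/(28/3)=33/7
row 3: denom=8−3·9/28=197/28; d'=(40−3·33/7)/(197/28)=724/197
row 4: denom=4−1·28/197=760/197; d'=(-90−1·724/197)/(760/197)=-9227/380
back: M4=-9227/380
back: M3=724/197−28/197·-9227/380=677/95
back: M2=33/7−9/28·677/95=921/380
back: M1=-15/2−1/3·921/380=-3157/380
M: M0=0, M1=-3157/380, M2=921/380, M3=677/95, M4=-9227/380, M5=0
seg 0: a=1, c=M0/2=0, d=(M1−M0)/(6·1)=-3157/2280, b=Δ0−h0·(2M0+M1)/6=9997/2280
seg 1: a=4, c=M1/2=-3157/760, d=(M2−M1)/(6·2)=2039/2280, b=Δ1−h1·(2M1+M2)/6=263/1140
seg 2: a=-5, c=M2/2=921/760, d=(M3−M2)/(6·3)=1787/6840, b=Δ2−h2·(2M2+M3)/6=-1289/228
seg 3: a=-4, c=M3/2=677/190, d=(M4−M3)/(6·1)=-2387/456, b=Δ3−h3·(2M3+M4)/6=19771/2280
seg 4: a=3, c=M4/2=-9227/760, d=(M5−M4)/(6·1)=9227/2280, b=Δ4−h4·(2M4+M5)/6=107/1140
t_q=5/2 → seg 1, τ=3/2; S=4+263/1140·τ+-3157/760·τ²+2039/2280·τ³=-12051/6080

  seg 0: a=1 b=9997/2280 c=0 d=-3157/2280
  seg 1: a=4 b=263/1140 c=-3157/760 d=2039/2280
  seg 2: a=-5 b=-1289/228 c=921/760 d=1787/6840
  seg 3: a=-4 b=19771/2280 c=677/190 d=-2387/456
  seg 4: a=3 b=107/1140 c=-9227/760 d=9227/2280
S(5/2) = -12051/6080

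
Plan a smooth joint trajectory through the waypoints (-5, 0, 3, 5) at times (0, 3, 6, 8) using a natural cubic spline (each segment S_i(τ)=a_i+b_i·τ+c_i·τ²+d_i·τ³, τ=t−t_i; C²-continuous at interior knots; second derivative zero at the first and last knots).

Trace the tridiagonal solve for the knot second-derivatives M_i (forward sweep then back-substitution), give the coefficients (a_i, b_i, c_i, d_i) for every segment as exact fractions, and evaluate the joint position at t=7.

  seg 0: a=-5 b=205/111 c=0 d=-20/999
  seg 1: a=0 b=145/111 c=-20/111 d=26/999
  seg 2: a=3 b=103/111 c=2/37 d=-1/111
S(7) = 147/37

Δ: Δ0=5/3, Δ1=1, Δ2=1
row 1: diag=12, rhs=-4; c'=1/4, d'=-1/3
row 2: denom=10−3·1/4=37/4; d'=(0−3·-1/3)/(37/4)=4/37
back: M2=4/37
back: M1=-1/3−1/4·4/37=-40/111
M: M0=0, M1=-40/111, M2=4/37, M3=0
seg 0: a=-5, c=M0/2=0, d=(M1−M0)/(6·3)=-20/999, b=Δ0−h0·(2M0+M1)/6=205/111
seg 1: a=0, c=M1/2=-20/111, d=(M2−M1)/(6·3)=26/999, b=Δ1−h1·(2M1+M2)/6=145/111
seg 2: a=3, c=M2/2=2/37, d=(M3−M2)/(6·2)=-1/111, b=Δ2−h2·(2M2+M3)/6=103/111
t_q=7 → seg 2, τ=1; S=3+103/111·τ+2/37·τ²+-1/111·τ³=147/37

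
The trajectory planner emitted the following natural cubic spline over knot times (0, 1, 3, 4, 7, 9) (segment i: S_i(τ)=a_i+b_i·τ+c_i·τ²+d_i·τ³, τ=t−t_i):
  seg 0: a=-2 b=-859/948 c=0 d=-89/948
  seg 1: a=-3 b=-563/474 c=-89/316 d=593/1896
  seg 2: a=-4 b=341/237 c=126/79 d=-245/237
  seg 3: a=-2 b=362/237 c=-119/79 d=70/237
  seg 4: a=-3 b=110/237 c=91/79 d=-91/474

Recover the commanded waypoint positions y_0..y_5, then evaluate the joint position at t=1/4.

y_0 = S_0(0) = a_0 = -2
y_1 = S_1(0) = a_1 = -3
y_2 = S_2(0) = a_2 = -4
y_3 = S_3(0) = a_3 = -2
y_4 = S_4(0) = a_4 = -3
y_5 = S_4(2) = 1
t_q=1/4 is in segment 0 (τ=1/4); S_0(τ)=-45059/20224

y_0=-2 y_1=-3 y_2=-4 y_3=-2 y_4=-3 y_5=1
S(1/4) = -45059/20224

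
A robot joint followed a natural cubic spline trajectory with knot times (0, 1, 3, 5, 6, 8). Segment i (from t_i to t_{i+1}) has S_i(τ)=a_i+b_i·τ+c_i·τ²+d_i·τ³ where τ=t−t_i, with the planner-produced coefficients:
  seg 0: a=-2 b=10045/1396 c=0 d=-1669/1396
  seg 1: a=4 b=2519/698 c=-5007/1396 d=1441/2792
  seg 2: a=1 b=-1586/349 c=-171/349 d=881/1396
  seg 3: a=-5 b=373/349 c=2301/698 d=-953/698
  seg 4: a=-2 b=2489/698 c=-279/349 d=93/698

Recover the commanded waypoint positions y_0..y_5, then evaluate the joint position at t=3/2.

y_0 = S_0(0) = a_0 = -2
y_1 = S_1(0) = a_1 = 4
y_2 = S_2(0) = a_2 = 1
y_3 = S_3(0) = a_3 = -5
y_4 = S_4(0) = a_4 = -2
y_5 = S_4(2) = 3
t_q=3/2 is in segment 1 (τ=1/2); S_1(τ)=111061/22336

y_0=-2 y_1=4 y_2=1 y_3=-5 y_4=-2 y_5=3
S(3/2) = 111061/22336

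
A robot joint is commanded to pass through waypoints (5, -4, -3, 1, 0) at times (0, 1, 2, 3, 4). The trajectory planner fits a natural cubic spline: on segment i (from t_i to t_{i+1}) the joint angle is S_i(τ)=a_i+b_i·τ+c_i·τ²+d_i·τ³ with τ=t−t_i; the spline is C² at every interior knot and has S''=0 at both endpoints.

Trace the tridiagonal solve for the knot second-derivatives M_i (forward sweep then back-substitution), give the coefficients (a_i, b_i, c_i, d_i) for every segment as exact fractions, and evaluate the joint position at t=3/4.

  seg 0: a=5 b=-91/8 c=0 d=19/8
  seg 1: a=-4 b=-17/4 c=57/8 d=-15/8
  seg 2: a=-3 b=35/8 c=3/2 d=-15/8
  seg 3: a=1 b=7/4 c=-33/8 d=11/8
S(3/4) = -1295/512

Δ: Δ0=-9, Δ1=1, Δ2=4, Δ3=-1
row 1: diag=4, rhs=60; c'=1/4, d'=15
row 2: denom=4−1·1/4=15/4; d'=(18−1·15)/(15/4)=4/5
row 3: denom=4−1·4/15=56/15; d'=(-30−1·4/5)/(56/15)=-33/4
back: M3=-33/4
back: M2=4/5−4/15·-33/4=3
back: M1=15−1/4·3=57/4
M: M0=0, M1=57/4, M2=3, M3=-33/4, M4=0
seg 0: a=5, c=M0/2=0, d=(M1−M0)/(6·1)=19/8, b=Δ0−h0·(2M0+M1)/6=-91/8
seg 1: a=-4, c=M1/2=57/8, d=(M2−M1)/(6·1)=-15/8, b=Δ1−h1·(2M1+M2)/6=-17/4
seg 2: a=-3, c=M2/2=3/2, d=(M3−M2)/(6·1)=-15/8, b=Δ2−h2·(2M2+M3)/6=35/8
seg 3: a=1, c=M3/2=-33/8, d=(M4−M3)/(6·1)=11/8, b=Δ3−h3·(2M3+M4)/6=7/4
t_q=3/4 → seg 0, τ=3/4; S=5+-91/8·τ+0·τ²+19/8·τ³=-1295/512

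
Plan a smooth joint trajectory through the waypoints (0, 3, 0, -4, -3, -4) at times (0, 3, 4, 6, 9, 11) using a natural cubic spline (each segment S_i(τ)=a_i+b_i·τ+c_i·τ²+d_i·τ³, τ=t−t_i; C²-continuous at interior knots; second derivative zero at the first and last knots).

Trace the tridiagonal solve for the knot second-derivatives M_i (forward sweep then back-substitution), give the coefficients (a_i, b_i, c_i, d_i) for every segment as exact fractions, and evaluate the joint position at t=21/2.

  seg 0: a=0 b=10147/3957 c=0 d=-6190/35613
  seg 1: a=3 b=-8423/3957 c=-6190/3957 d=914/1319
  seg 2: a=0 b=-12577/3957 c=2036/3957 d=197/5276
  seg 3: a=-4 b=-2660/3957 c=5845/7914 d=-9577/71226
  seg 4: a=-3 b=1019/7914 c=-622/1319 d=311/3957
S(21/2) = -38015/10552

Δ: Δ0=1, Δ1=-3, Δ2=-2, Δ3=1/3, Δ4=-1/2
row 1: diag=8, rhs=-24; c'=1/8, d'=-3
row 2: denom=6−1·1/8=47/8; d'=(6−1·-3)/(47/8)=72/47
row 3: denom=10−2·16/47=438/47; d'=(14−2·72/47)/(438/47)=257/219
row 4: denom=10−3·47/146=1319/146; d'=(-5−3·257/219)/(1319/146)=-1244/1319
back: M4=-1244/1319
back: M3=257/219−47/146·-1244/1319=5845/3957
back: M2=72/47−16/47·5845/3957=4072/3957
back: M1=-3−1/8·4072/3957=-12380/3957
M: M0=0, M1=-12380/3957, M2=4072/3957, M3=5845/3957, M4=-1244/1319, M5=0
seg 0: a=0, c=M0/2=0, d=(M1−M0)/(6·3)=-6190/35613, b=Δ0−h0·(2M0+M1)/6=10147/3957
seg 1: a=3, c=M1/2=-6190/3957, d=(M2−M1)/(6·1)=914/1319, b=Δ1−h1·(2M1+M2)/6=-8423/3957
seg 2: a=0, c=M2/2=2036/3957, d=(M3−M2)/(6·2)=197/5276, b=Δ2−h2·(2M2+M3)/6=-12577/3957
seg 3: a=-4, c=M3/2=5845/7914, d=(M4−M3)/(6·3)=-9577/71226, b=Δ3−h3·(2M3+M4)/6=-2660/3957
seg 4: a=-3, c=M4/2=-622/1319, d=(M5−M4)/(6·2)=311/3957, b=Δ4−h4·(2M4+M5)/6=1019/7914
t_q=21/2 → seg 4, τ=3/2; S=-3+1019/7914·τ+-622/1319·τ²+311/3957·τ³=-38015/10552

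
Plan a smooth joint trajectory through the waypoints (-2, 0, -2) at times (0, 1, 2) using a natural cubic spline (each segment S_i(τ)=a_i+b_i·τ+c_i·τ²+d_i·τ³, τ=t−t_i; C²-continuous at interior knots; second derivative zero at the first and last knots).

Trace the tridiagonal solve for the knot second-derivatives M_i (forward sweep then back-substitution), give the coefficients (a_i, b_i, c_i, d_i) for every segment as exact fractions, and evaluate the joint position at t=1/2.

Δ: Δ0=2, Δ1=-2
row 1: diag=4, rhs=-24; c'=1/4, d'=-6
back: M1=-6
M: M0=0, M1=-6, M2=0
seg 0: a=-2, c=M0/2=0, d=(M1−M0)/(6·1)=-1, b=Δ0−h0·(2M0+M1)/6=3
seg 1: a=0, c=M1/2=-3, d=(M2−M1)/(6·1)=1, b=Δ1−h1·(2M1+M2)/6=0
t_q=1/2 → seg 0, τ=1/2; S=-2+3·τ+0·τ²+-1·τ³=-5/8

  seg 0: a=-2 b=3 c=0 d=-1
  seg 1: a=0 b=0 c=-3 d=1
S(1/2) = -5/8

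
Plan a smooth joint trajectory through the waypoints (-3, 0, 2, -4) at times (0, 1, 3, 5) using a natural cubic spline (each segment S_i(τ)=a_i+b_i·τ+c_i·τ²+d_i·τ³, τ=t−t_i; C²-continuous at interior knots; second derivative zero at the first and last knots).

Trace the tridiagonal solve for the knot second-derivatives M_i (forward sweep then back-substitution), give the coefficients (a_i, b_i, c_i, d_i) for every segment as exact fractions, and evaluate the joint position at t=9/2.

  seg 0: a=-3 b=35/11 c=0 d=-2/11
  seg 1: a=0 b=29/11 c=-6/11 d=-3/22
  seg 2: a=2 b=-13/11 c=-15/11 d=5/22
S(9/2) = -365/176

Δ: Δ0=3, Δ1=1, Δ2=-3
row 1: diag=6, rhs=-12; c'=1/3, d'=-2
row 2: denom=8−2·1/3=22/3; d'=(-24−2·-2)/(22/3)=-30/11
back: M2=-30/11
back: M1=-2−1/3·-30/11=-12/11
M: M0=0, M1=-12/11, M2=-30/11, M3=0
seg 0: a=-3, c=M0/2=0, d=(M1−M0)/(6·1)=-2/11, b=Δ0−h0·(2M0+M1)/6=35/11
seg 1: a=0, c=M1/2=-6/11, d=(M2−M1)/(6·2)=-3/22, b=Δ1−h1·(2M1+M2)/6=29/11
seg 2: a=2, c=M2/2=-15/11, d=(M3−M2)/(6·2)=5/22, b=Δ2−h2·(2M2+M3)/6=-13/11
t_q=9/2 → seg 2, τ=3/2; S=2+-13/11·τ+-15/11·τ²+5/22·τ³=-365/176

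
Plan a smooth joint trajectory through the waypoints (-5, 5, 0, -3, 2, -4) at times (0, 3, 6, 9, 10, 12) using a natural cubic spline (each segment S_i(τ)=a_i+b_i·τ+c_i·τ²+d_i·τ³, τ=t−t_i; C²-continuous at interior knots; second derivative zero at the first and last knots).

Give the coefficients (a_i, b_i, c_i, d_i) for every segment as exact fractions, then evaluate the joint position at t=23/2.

  seg 0: a=-5 b=8578/1899 c=0 d=-2248/17091
  seg 1: a=5 b=1834/1899 c=-2248/1899 d=1745/17091
  seg 2: a=0 b=-6419/1899 c=-503/1899 d=6029/17091
  seg 3: a=-3 b=8650/1899 c=614/211 d=-4681/1899
  seg 4: a=2 b=5659/1899 c=-2839/633 d=2839/3798
S(23/2) = -11125/10128

Δ: Δ0=10/3, Δ1=-5/3, Δ2=-1, Δ3=5, Δ4=-3
row 1: diag=12, rhs=-30; c'=1/4, d'=-5/2
row 2: denom=12−3·1/4=45/4; d'=(4−3·-5/2)/(45/4)=46/45
row 3: denom=8−3·4/15=36/5; d'=(36−3·46/45)/(36/5)=247/54
row 4: denom=6−1·5/36=211/36; d'=(-48−1·247/54)/(211/36)=-5678/633
back: M4=-5678/633
back: M3=247/54−5/36·-5678/633=1228/211
back: M2=46/45−4/15·1228/211=-1006/1899
back: M1=-5/2−1/4·-1006/1899=-4496/1899
M: M0=0, M1=-4496/1899, M2=-1006/1899, M3=1228/211, M4=-5678/633, M5=0
seg 0: a=-5, c=M0/2=0, d=(M1−M0)/(6·3)=-2248/17091, b=Δ0−h0·(2M0+M1)/6=8578/1899
seg 1: a=5, c=M1/2=-2248/1899, d=(M2−M1)/(6·3)=1745/17091, b=Δ1−h1·(2M1+M2)/6=1834/1899
seg 2: a=0, c=M2/2=-503/1899, d=(M3−M2)/(6·3)=6029/17091, b=Δ2−h2·(2M2+M3)/6=-6419/1899
seg 3: a=-3, c=M3/2=614/211, d=(M4−M3)/(6·1)=-4681/1899, b=Δ3−h3·(2M3+M4)/6=8650/1899
seg 4: a=2, c=M4/2=-2839/633, d=(M5−M4)/(6·2)=2839/3798, b=Δ4−h4·(2M4+M5)/6=5659/1899
t_q=23/2 → seg 4, τ=3/2; S=2+5659/1899·τ+-2839/633·τ²+2839/3798·τ³=-11125/10128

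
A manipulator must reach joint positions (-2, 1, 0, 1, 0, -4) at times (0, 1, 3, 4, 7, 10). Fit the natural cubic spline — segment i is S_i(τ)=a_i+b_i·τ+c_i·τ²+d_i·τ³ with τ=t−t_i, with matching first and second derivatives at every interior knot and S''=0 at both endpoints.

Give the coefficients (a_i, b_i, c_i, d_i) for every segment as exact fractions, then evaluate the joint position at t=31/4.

  seg 0: a=-2 b=1276/339 c=0 d=-259/339
  seg 1: a=1 b=499/339 c=-259/113 d=1771/2712
  seg 2: a=0 b=95/678 c=735/452 d=-1039/1356
  seg 3: a=1 b=1483/1356 c=-76/113 d=89/1356
  seg 4: a=0 b=-793/678 c=-37/452 d=37/4068
S(31/4) = -26597/28928

Δ: Δ0=3, Δ1=-1/2, Δ2=1, Δ3=-1/3, Δ4=-4/3
row 1: diag=6, rhs=-21; c'=1/3, d'=-7/2
row 2: denom=6−2·1/3=16/3; d'=(9−2·-7/2)/(16/3)=3
row 3: denom=8−1·3/16=125/16; d'=(-8−1·3)/(125/16)=-176/125
row 4: denom=12−3·48/125=1356/125; d'=(-6−3·-176/125)/(1356/125)=-37/226
back: M4=-37/226
back: M3=-176/125−48/125·-37/226=-152/113
back: M2=3−3/16·-152/113=735/226
back: M1=-7/2−1/3·735/226=-518/113
M: M0=0, M1=-518/113, M2=735/226, M3=-152/113, M4=-37/226, M5=0
seg 0: a=-2, c=M0/2=0, d=(M1−M0)/(6·1)=-259/339, b=Δ0−h0·(2M0+M1)/6=1276/339
seg 1: a=1, c=M1/2=-259/113, d=(M2−M1)/(6·2)=1771/2712, b=Δ1−h1·(2M1+M2)/6=499/339
seg 2: a=0, c=M2/2=735/452, d=(M3−M2)/(6·1)=-1039/1356, b=Δ2−h2·(2M2+M3)/6=95/678
seg 3: a=1, c=M3/2=-76/113, d=(M4−M3)/(6·3)=89/1356, b=Δ3−h3·(2M3+M4)/6=1483/1356
seg 4: a=0, c=M4/2=-37/452, d=(M5−M4)/(6·3)=37/4068, b=Δ4−h4·(2M4+M5)/6=-793/678
t_q=31/4 → seg 4, τ=3/4; S=0+-793/678·τ+-37/452·τ²+37/4068·τ³=-26597/28928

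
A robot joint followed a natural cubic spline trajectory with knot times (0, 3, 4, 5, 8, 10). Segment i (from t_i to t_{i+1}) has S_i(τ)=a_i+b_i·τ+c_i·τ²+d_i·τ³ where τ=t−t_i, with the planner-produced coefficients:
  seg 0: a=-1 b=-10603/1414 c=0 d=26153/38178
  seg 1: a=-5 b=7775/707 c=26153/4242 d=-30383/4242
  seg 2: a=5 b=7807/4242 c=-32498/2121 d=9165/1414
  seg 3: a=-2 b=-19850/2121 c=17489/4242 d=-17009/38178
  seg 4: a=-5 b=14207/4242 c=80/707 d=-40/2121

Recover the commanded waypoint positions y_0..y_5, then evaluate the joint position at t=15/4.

y_0=-1 y_1=-5 y_2=5 y_3=-2 y_4=-5 y_5=2
S(15/4) = 334309/90496

y_0 = S_0(0) = a_0 = -1
y_1 = S_1(0) = a_1 = -5
y_2 = S_2(0) = a_2 = 5
y_3 = S_3(0) = a_3 = -2
y_4 = S_4(0) = a_4 = -5
y_5 = S_4(2) = 2
t_q=15/4 is in segment 1 (τ=3/4); S_1(τ)=334309/90496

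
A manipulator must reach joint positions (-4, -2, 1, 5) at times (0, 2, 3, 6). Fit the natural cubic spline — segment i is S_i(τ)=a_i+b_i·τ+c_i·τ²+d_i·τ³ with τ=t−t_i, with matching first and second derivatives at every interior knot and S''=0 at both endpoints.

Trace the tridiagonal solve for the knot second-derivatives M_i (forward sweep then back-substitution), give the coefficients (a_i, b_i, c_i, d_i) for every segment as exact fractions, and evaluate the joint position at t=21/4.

  seg 0: a=-4 b=35/141 c=0 d=53/282
  seg 1: a=-2 b=353/141 c=53/47 d=-89/141
  seg 2: a=1 b=404/141 c=-36/47 d=4/47
S(21/4) = 3413/752

Δ: Δ0=1, Δ1=3, Δ2=4/3
row 1: diag=6, rhs=12; c'=1/6, d'=2
row 2: denom=8−1·1/6=47/6; d'=(-10−1·2)/(47/6)=-72/47
back: M2=-72/47
back: M1=2−1/6·-72/47=106/47
M: M0=0, M1=106/47, M2=-72/47, M3=0
seg 0: a=-4, c=M0/2=0, d=(M1−M0)/(6·2)=53/282, b=Δ0−h0·(2M0+M1)/6=35/141
seg 1: a=-2, c=M1/2=53/47, d=(M2−M1)/(6·1)=-89/141, b=Δ1−h1·(2M1+M2)/6=353/141
seg 2: a=1, c=M2/2=-36/47, d=(M3−M2)/(6·3)=4/47, b=Δ2−h2·(2M2+M3)/6=404/141
t_q=21/4 → seg 2, τ=9/4; S=1+404/141·τ+-36/47·τ²+4/47·τ³=3413/752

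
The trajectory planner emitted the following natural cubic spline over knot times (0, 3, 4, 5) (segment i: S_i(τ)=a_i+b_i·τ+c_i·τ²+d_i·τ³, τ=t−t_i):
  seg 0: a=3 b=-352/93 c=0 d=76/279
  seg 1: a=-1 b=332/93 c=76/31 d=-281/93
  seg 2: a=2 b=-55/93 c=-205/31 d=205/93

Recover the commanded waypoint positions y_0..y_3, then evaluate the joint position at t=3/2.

y_0=3 y_1=-1 y_2=2 y_3=-3
S(3/2) = -109/62

y_0 = S_0(0) = a_0 = 3
y_1 = S_1(0) = a_1 = -1
y_2 = S_2(0) = a_2 = 2
y_3 = S_2(1) = -3
t_q=3/2 is in segment 0 (τ=3/2); S_0(τ)=-109/62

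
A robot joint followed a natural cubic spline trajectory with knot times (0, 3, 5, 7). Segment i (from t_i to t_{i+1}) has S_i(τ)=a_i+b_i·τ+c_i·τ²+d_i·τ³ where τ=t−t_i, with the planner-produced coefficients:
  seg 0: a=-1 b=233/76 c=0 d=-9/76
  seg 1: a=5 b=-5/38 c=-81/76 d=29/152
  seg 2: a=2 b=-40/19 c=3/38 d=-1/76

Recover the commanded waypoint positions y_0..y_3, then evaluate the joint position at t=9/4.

y_0 = S_0(0) = a_0 = -1
y_1 = S_1(0) = a_1 = 5
y_2 = S_2(0) = a_2 = 2
y_3 = S_2(2) = -2
t_q=9/4 is in segment 0 (τ=9/4); S_0(τ)=22127/4864

y_0=-1 y_1=5 y_2=2 y_3=-2
S(9/4) = 22127/4864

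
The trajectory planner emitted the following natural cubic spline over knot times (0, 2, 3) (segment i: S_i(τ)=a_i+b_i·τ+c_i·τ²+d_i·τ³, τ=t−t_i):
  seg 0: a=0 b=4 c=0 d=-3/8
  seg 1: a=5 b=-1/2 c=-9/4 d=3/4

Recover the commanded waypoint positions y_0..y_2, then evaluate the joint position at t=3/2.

y_0 = S_0(0) = a_0 = 0
y_1 = S_1(0) = a_1 = 5
y_2 = S_1(1) = 3
t_q=3/2 is in segment 0 (τ=3/2); S_0(τ)=303/64

y_0=0 y_1=5 y_2=3
S(3/2) = 303/64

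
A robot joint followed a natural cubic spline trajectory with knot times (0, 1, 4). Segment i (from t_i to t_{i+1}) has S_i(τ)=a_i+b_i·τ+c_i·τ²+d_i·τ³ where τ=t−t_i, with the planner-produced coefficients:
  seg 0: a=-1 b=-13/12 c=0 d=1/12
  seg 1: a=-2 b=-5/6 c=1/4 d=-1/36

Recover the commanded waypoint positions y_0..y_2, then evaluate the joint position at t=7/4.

y_0 = S_0(0) = a_0 = -1
y_1 = S_1(0) = a_1 = -2
y_2 = S_1(3) = -3
t_q=7/4 is in segment 1 (τ=3/4); S_1(τ)=-639/256

y_0=-1 y_1=-2 y_2=-3
S(7/4) = -639/256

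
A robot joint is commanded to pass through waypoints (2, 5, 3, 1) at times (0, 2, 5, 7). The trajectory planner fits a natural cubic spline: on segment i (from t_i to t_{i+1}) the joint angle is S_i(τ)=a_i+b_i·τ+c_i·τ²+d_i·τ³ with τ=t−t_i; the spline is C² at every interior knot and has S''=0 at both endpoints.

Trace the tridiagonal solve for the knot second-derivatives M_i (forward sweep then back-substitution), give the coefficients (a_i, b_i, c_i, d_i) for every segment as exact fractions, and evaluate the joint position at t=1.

  seg 0: a=2 b=1067/546 c=0 d=-31/273
  seg 1: a=5 b=323/546 c=-62/91 d=11/126
  seg 2: a=3 b=-311/273 c=19/182 d=-19/1092
S(1) = 699/182

Δ: Δ0=3/2, Δ1=-2/3, Δ2=-1
row 1: diag=10, rhs=-13; c'=3/10, d'=-13/10
row 2: denom=10−3·3/10=91/10; d'=(-2−3·-13/10)/(91/10)=19/91
back: M2=19/91
back: M1=-13/10−3/10·19/91=-124/91
M: M0=0, M1=-124/91, M2=19/91, M3=0
seg 0: a=2, c=M0/2=0, d=(M1−M0)/(6·2)=-31/273, b=Δ0−h0·(2M0+M1)/6=1067/546
seg 1: a=5, c=M1/2=-62/91, d=(M2−M1)/(6·3)=11/126, b=Δ1−h1·(2M1+M2)/6=323/546
seg 2: a=3, c=M2/2=19/182, d=(M3−M2)/(6·2)=-19/1092, b=Δ2−h2·(2M2+M3)/6=-311/273
t_q=1 → seg 0, τ=1; S=2+1067/546·τ+0·τ²+-31/273·τ³=699/182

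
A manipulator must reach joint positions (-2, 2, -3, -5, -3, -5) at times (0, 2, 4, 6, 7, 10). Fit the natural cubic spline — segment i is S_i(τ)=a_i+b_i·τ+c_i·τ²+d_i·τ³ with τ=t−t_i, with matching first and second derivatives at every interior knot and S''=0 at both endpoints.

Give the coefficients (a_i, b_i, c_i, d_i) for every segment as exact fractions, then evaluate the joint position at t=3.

Δ: Δ0=2, Δ1=-5/2, Δ2=-1, Δ3=2, Δ4=-2/3
row 1: diag=8, rhs=-27; c'=1/4, d'=-27/8
row 2: denom=8−2·1/4=15/2; d'=(9−2·-27/8)/(15/2)=21/10
row 3: denom=6−2·4/15=82/15; d'=(18−2·21/10)/(82/15)=207/82
row 4: denom=8−1·15/82=641/82; d'=(-16−1·207/82)/(641/82)=-1519/641
back: M4=-1519/641
back: M3=207/82−15/82·-1519/641=1896/641
back: M2=21/10−4/15·1896/641=1681/1282
back: M1=-27/8−1/4·1681/1282=-4747/1282
M: M0=0, M1=-4747/1282, M2=1681/1282, M3=1896/641, M4=-1519/641, M5=0
seg 0: a=-2, c=M0/2=0, d=(M1−M0)/(6·2)=-4747/15384, b=Δ0−h0·(2M0+M1)/6=12439/3846
seg 1: a=2, c=M1/2=-4747/2564, d=(M2−M1)/(6·2)=1607/3846, b=Δ1−h1·(2M1+M2)/6=-901/1923
seg 2: a=-3, c=M2/2=1681/2564, d=(M3−M2)/(6·2)=2111/15384, b=Δ2−h2·(2M2+M3)/6=-5500/1923
seg 3: a=-5, c=M3/2=948/641, d=(M4−M3)/(6·1)=-3415/3846, b=Δ3−h3·(2M3+M4)/6=5419/3846
seg 4: a=-3, c=M4/2=-1519/1282, d=(M5−M4)/(6·3)=1519/11538, b=Δ4−h4·(2M4+M5)/6=3275/1923
t_q=3 → seg 1, τ=1; S=2+-901/1923·τ+-4747/2564·τ²+1607/3846·τ³=251/2564

  seg 0: a=-2 b=12439/3846 c=0 d=-4747/15384
  seg 1: a=2 b=-901/1923 c=-4747/2564 d=1607/3846
  seg 2: a=-3 b=-5500/1923 c=1681/2564 d=2111/15384
  seg 3: a=-5 b=5419/3846 c=948/641 d=-3415/3846
  seg 4: a=-3 b=3275/1923 c=-1519/1282 d=1519/11538
S(3) = 251/2564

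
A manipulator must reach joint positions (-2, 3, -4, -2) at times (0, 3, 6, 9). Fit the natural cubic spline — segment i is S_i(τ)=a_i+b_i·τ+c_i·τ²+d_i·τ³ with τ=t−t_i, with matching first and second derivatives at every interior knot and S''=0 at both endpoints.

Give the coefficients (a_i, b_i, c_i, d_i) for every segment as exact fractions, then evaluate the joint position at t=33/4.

  seg 0: a=-2 b=44/15 c=0 d=-19/135
  seg 1: a=3 b=-13/15 c=-19/15 d=7/27
  seg 2: a=-4 b=-22/15 c=16/15 d=-16/135
S(33/4) = -13/4

Δ: Δ0=5/3, Δ1=-7/3, Δ2=2/3
row 1: diag=12, rhs=-24; c'=1/4, d'=-2
row 2: denom=12−3·1/4=45/4; d'=(18−3·-2)/(45/4)=32/15
back: M2=32/15
back: M1=-2−1/4·32/15=-38/15
M: M0=0, M1=-38/15, M2=32/15, M3=0
seg 0: a=-2, c=M0/2=0, d=(M1−M0)/(6·3)=-19/135, b=Δ0−h0·(2M0+M1)/6=44/15
seg 1: a=3, c=M1/2=-19/15, d=(M2−M1)/(6·3)=7/27, b=Δ1−h1·(2M1+M2)/6=-13/15
seg 2: a=-4, c=M2/2=16/15, d=(M3−M2)/(6·3)=-16/135, b=Δ2−h2·(2M2+M3)/6=-22/15
t_q=33/4 → seg 2, τ=9/4; S=-4+-22/15·τ+16/15·τ²+-16/135·τ³=-13/4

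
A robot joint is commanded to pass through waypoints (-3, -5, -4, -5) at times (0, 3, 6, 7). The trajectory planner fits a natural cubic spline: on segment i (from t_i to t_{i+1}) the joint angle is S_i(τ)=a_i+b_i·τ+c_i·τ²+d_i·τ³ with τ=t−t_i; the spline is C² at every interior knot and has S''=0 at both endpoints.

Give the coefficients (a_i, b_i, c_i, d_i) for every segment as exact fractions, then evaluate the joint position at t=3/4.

Δ: Δ0=-2/3, Δ1=1/3, Δ2=-1
row 1: diag=12, rhs=6; c'=1/4, d'=1/2
row 2: denom=8−3·1/4=29/4; d'=(-8−3·1/2)/(29/4)=-38/29
back: M2=-38/29
back: M1=1/2−1/4·-38/29=24/29
M: M0=0, M1=24/29, M2=-38/29, M3=0
seg 0: a=-3, c=M0/2=0, d=(M1−M0)/(6·3)=4/87, b=Δ0−h0·(2M0+M1)/6=-94/87
seg 1: a=-5, c=M1/2=12/29, d=(M2−M1)/(6·3)=-31/261, b=Δ1−h1·(2M1+M2)/6=14/87
seg 2: a=-4, c=M2/2=-19/29, d=(M3−M2)/(6·1)=19/87, b=Δ2−h2·(2M2+M3)/6=-49/87
t_q=3/4 → seg 0, τ=3/4; S=-3+-94/87·τ+0·τ²+4/87·τ³=-1759/464

  seg 0: a=-3 b=-94/87 c=0 d=4/87
  seg 1: a=-5 b=14/87 c=12/29 d=-31/261
  seg 2: a=-4 b=-49/87 c=-19/29 d=19/87
S(3/4) = -1759/464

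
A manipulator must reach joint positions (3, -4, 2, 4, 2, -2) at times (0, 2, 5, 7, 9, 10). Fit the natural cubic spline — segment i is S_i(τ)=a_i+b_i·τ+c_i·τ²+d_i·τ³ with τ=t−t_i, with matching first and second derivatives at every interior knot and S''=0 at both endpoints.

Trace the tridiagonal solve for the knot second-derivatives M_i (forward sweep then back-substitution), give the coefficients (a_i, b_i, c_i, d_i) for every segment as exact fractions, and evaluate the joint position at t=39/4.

Δ: Δ0=-7/2, Δ1=2, Δ2=1, Δ3=-1, Δ4=-4
row 1: diag=10, rhs=33; c'=3/10, d'=33/10
row 2: denom=10−3·3/10=91/10; d'=(-6−3·33/10)/(91/10)=-159/91
row 3: denom=8−2·20/91=688/91; d'=(-12−2·-159/91)/(688/91)=-9/8
row 4: denom=6−2·91/344=941/172; d'=(-18−2·-9/8)/(941/172)=-2709/941
back: M4=-2709/941
back: M3=-9/8−91/344·-2709/941=-342/941
back: M2=-159/91−20/91·-342/941=-1569/941
back: M1=33/10−3/10·-1569/941=3576/941
M: M0=0, M1=3576/941, M2=-1569/941, M3=-342/941, M4=-2709/941, M5=0
seg 0: a=3, c=M0/2=0, d=(M1−M0)/(6·2)=298/941, b=Δ0−h0·(2M0+M1)/6=-8971/1882
seg 1: a=-4, c=M1/2=1788/941, d=(M2−M1)/(6·3)=-1715/5646, b=Δ1−h1·(2M1+M2)/6=-1819/1882
seg 2: a=2, c=M2/2=-1569/1882, d=(M3−M2)/(6·2)=409/3764, b=Δ2−h2·(2M2+M3)/6=2101/941
seg 3: a=4, c=M3/2=-171/941, d=(M4−M3)/(6·2)=-789/3764, b=Δ3−h3·(2M3+M4)/6=190/941
seg 4: a=2, c=M4/2=-2709/1882, d=(M5−M4)/(6·1)=903/1882, b=Δ4−h4·(2M4+M5)/6=-2861/941
t_q=39/4 → seg 4, τ=3/4; S=2+-2861/941·τ+-2709/1882·τ²+903/1882·τ³=-106903/120448

  seg 0: a=3 b=-8971/1882 c=0 d=298/941
  seg 1: a=-4 b=-1819/1882 c=1788/941 d=-1715/5646
  seg 2: a=2 b=2101/941 c=-1569/1882 d=409/3764
  seg 3: a=4 b=190/941 c=-171/941 d=-789/3764
  seg 4: a=2 b=-2861/941 c=-2709/1882 d=903/1882
S(39/4) = -106903/120448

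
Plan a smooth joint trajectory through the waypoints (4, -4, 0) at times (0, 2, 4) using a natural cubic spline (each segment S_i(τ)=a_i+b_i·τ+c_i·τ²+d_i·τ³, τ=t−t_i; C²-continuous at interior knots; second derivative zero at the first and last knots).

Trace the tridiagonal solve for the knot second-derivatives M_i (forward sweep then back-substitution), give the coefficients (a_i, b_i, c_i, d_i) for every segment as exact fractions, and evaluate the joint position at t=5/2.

  seg 0: a=4 b=-11/2 c=0 d=3/8
  seg 1: a=-4 b=-1 c=9/4 d=-3/8
S(5/2) = -255/64

Δ: Δ0=-4, Δ1=2
row 1: diag=8, rhs=36; c'=1/4, d'=9/2
back: M1=9/2
M: M0=0, M1=9/2, M2=0
seg 0: a=4, c=M0/2=0, d=(M1−M0)/(6·2)=3/8, b=Δ0−h0·(2M0+M1)/6=-11/2
seg 1: a=-4, c=M1/2=9/4, d=(M2−M1)/(6·2)=-3/8, b=Δ1−h1·(2M1+M2)/6=-1
t_q=5/2 → seg 1, τ=1/2; S=-4+-1·τ+9/4·τ²+-3/8·τ³=-255/64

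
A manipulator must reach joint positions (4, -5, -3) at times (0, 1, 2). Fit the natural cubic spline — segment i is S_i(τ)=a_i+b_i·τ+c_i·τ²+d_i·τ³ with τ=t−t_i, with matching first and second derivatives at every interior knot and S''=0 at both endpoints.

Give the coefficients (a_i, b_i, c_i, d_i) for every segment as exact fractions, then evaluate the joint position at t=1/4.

  seg 0: a=4 b=-47/4 c=0 d=11/4
  seg 1: a=-5 b=-7/2 c=33/4 d=-11/4
S(1/4) = 283/256

Δ: Δ0=-9, Δ1=2
row 1: diag=4, rhs=66; c'=1/4, d'=33/2
back: M1=33/2
M: M0=0, M1=33/2, M2=0
seg 0: a=4, c=M0/2=0, d=(M1−M0)/(6·1)=11/4, b=Δ0−h0·(2M0+M1)/6=-47/4
seg 1: a=-5, c=M1/2=33/4, d=(M2−M1)/(6·1)=-11/4, b=Δ1−h1·(2M1+M2)/6=-7/2
t_q=1/4 → seg 0, τ=1/4; S=4+-47/4·τ+0·τ²+11/4·τ³=283/256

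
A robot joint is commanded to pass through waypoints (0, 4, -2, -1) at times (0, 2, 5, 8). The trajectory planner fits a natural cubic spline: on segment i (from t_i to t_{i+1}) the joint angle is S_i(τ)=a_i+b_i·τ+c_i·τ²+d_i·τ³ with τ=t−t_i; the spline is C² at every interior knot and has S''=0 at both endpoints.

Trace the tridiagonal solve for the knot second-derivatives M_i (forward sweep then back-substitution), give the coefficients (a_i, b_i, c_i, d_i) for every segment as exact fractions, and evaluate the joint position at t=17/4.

  seg 0: a=0 b=332/111 c=0 d=-55/222
  seg 1: a=4 b=2/111 c=-55/37 d=271/999
  seg 2: a=-2 b=-175/111 c=106/111 d=-106/999
S(17/4) = -935/2368

Δ: Δ0=2, Δ1=-2, Δ2=1/3
row 1: diag=10, rhs=-24; c'=3/10, d'=-12/5
row 2: denom=12−3·3/10=111/10; d'=(14−3·-12/5)/(111/10)=212/111
back: M2=212/111
back: M1=-12/5−3/10·212/111=-110/37
M: M0=0, M1=-110/37, M2=212/111, M3=0
seg 0: a=0, c=M0/2=0, d=(M1−M0)/(6·2)=-55/222, b=Δ0−h0·(2M0+M1)/6=332/111
seg 1: a=4, c=M1/2=-55/37, d=(M2−M1)/(6·3)=271/999, b=Δ1−h1·(2M1+M2)/6=2/111
seg 2: a=-2, c=M2/2=106/111, d=(M3−M2)/(6·3)=-106/999, b=Δ2−h2·(2M2+M3)/6=-175/111
t_q=17/4 → seg 1, τ=9/4; S=4+2/111·τ+-55/37·τ²+271/999·τ³=-935/2368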